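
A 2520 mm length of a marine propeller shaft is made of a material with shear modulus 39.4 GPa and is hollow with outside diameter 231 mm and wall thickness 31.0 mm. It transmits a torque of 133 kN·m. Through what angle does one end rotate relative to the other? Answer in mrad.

J = π(d_o⁴ − d_i⁴)/32 = π(0.231⁴ − 0.169⁴)/32 = 1.995×10^-4 m⁴.
θ = T·L/(G·J) = 133000 × 2.52 / (39.4×10⁹ × 1.995×10^-4) = 0.04265 rad.

42.6 mrad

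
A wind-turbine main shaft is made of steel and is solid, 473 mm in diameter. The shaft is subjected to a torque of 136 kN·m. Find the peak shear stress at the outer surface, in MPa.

6.55 MPa

J = πd⁴/32 = π(0.473)⁴/32 = 4.914×10^-3 m⁴.
τ_max = T·r/J = 136000 × 0.236 / 4.914×10^-3 = 6.545×10^6 Pa.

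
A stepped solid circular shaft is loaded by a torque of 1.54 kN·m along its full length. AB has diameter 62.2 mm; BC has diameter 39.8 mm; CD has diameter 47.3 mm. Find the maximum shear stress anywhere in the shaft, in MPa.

Under the same torque, τ_max = 16T/(πd³) is largest where d is smallest — segment BC (d = 39.8 mm).
τ_max = 16·1540/(π·(0.0398)³) = 1.244×10^8 Pa.

124 MPa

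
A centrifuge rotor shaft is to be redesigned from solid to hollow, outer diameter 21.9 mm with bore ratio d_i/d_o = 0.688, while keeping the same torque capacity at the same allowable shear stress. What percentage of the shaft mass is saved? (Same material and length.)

37.6 %

Equal τ_max and T ⇒ the solid shaft needs d_s³ = d_o³(1−k⁴), so d_s = 21.9·(1−0.688⁴)^(1/3) = 20.12 mm.
Area ratio A_h/A_s = d_o²(1−k²)/d_s² = (1−k²)/(1−k⁴)^(2/3) = 0.6237.
Mass saving = 1 − 0.6237 = 37.6 %.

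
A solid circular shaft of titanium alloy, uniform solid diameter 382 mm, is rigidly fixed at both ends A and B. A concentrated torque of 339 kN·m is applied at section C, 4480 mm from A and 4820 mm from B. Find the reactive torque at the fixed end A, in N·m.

176000 N·m

With uniform GJ and both ends fixed, compatibility θ_AC = θ_CB gives T_A·a = T_B·b, together with T_A + T_B = T₀.
T_A = T₀·b/(a+b) = 339000·4820/9300 = 175700 N·m; T_B = 163300 N·m.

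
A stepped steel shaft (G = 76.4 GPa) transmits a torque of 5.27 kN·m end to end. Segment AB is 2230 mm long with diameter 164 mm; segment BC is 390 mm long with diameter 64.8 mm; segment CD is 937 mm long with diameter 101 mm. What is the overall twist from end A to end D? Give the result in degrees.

J_AB = π(0.164)⁴/32 = 7.10×10^-5 m⁴; J_BC = π(0.0648)⁴/32 = 1.73×10^-6 m⁴; J_CD = π(0.101)⁴/32 = 1.02×10^-5 m⁴.
θ = (T/G)·Σ L_i/J_i = (5270/76.4×10⁹)·(2.23/7.10×10^-5 + 0.390/1.73×10^-6 + 0.937/1.02×10^-5) = 0.02403 rad.

1.38°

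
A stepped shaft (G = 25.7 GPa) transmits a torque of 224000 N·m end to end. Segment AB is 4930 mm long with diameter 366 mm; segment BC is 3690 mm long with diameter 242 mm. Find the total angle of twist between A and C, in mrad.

120 mrad

J_AB = π(0.366)⁴/32 = 1.76×10^-3 m⁴; J_BC = π(0.242)⁴/32 = 3.37×10^-4 m⁴.
θ = (T/G)·Σ L_i/J_i = (224000/25.7×10⁹)·(4.93/1.76×10^-3 + 3.69/3.37×10^-4) = 0.1199 rad.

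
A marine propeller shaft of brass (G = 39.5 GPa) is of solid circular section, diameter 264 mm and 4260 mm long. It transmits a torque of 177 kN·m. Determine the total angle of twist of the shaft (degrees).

2.29°

J = πd⁴/32 = π(0.264)⁴/32 = 4.769×10^-4 m⁴.
θ = T·L/(G·J) = 177000 × 4.26 / (39.5×10⁹ × 4.769×10^-4) = 0.04003 rad.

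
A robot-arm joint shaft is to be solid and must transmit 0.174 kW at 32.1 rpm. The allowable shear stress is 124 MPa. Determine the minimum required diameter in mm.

ω = 2π·32.1/60 = 3.362 rad/s, so T = P/ω = 0.174×10³ / 3.362 = 51.76 N·m.
For a solid shaft τ_max = 16T/(πd³), so d = (16T/(π τ_allow))^(1/3) = (16·51.76/(π·1.24×10^8))^(1/3) = 0.01286 m.

12.9 mm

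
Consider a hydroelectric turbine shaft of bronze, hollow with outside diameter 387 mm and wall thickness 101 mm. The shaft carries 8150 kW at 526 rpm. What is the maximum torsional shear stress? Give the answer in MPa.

13.7 MPa

ω = 2π·526/60 = 55.08 rad/s, so T = P/ω = 8150×10³ / 55.08 = 148000 N·m.
J = π(d_o⁴ − d_i⁴)/32 = π(0.387⁴ − 0.185⁴)/32 = 2.087×10^-3 m⁴.
τ_max = T·r/J = 148000 × 0.194 / 2.087×10^-3 = 1.372×10^7 Pa.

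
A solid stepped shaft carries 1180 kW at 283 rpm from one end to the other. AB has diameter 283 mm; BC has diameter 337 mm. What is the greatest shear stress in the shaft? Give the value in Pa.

ω = 2π·283/60 = 29.64 rad/s, so T = P/ω = 1180×10³ / 29.64 = 39820 N·m.
Under the same torque, τ_max = 16T/(πd³) is largest where d is smallest — segment AB (d = 283 mm).
τ_max = 16·39820/(π·(0.283)³) = 8.947×10^6 Pa.

8.95e6 Pa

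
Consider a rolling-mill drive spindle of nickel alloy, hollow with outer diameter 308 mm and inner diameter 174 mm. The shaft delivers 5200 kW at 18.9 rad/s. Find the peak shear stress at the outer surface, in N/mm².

ω = 18.9 rad/s, so T = P/ω = 5200×10³ / 18.90 = 275100 N·m.
J = π(d_o⁴ − d_i⁴)/32 = π(0.308⁴ − 0.174⁴)/32 = 7.935×10^-4 m⁴.
τ_max = T·r/J = 275100 × 0.154 / 7.935×10^-4 = 5.340×10^7 Pa.

53.4 N/mm²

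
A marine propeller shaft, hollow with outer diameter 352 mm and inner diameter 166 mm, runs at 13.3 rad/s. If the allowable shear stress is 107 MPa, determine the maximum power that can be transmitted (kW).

11600 kW

J = π(d_o⁴ − d_i⁴)/32 = π(0.352⁴ − 0.166⁴)/32 = 1.433×10^-3 m⁴.
T_max = τ_allow·J/r = 1.07×10^8 × 1.433×10^-3 / 0.176 = 871000 N·m.
ω = 13.3 rad/s, so P_max = T_max·ω = 1.158×10^7 W.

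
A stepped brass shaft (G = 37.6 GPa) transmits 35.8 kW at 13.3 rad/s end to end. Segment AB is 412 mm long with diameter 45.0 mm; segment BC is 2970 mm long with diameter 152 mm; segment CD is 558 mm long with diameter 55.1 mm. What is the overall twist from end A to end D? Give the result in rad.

ω = 13.3 rad/s, so T = P/ω = 35.8×10³ / 13.30 = 2692 N·m.
J_AB = π(0.0450)⁴/32 = 4.03×10^-7 m⁴; J_BC = π(0.152)⁴/32 = 5.24×10^-5 m⁴; J_CD = π(0.0551)⁴/32 = 9.05×10^-7 m⁴.
θ = (T/G)·Σ L_i/J_i = (2692/37.6×10⁹)·(0.412/4.03×10^-7 + 2.97/5.24×10^-5 + 0.558/9.05×10^-7) = 0.1215 rad.

0.121 rad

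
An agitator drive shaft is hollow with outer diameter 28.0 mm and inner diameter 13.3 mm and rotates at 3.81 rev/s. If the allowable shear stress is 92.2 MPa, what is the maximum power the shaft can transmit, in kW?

J = π(d_o⁴ − d_i⁴)/32 = π(0.0280⁴ − 0.0133⁴)/32 = 5.727×10^-8 m⁴.
T_max = τ_allow·J/r = 9.22×10^7 × 5.727×10^-8 / 0.0140 = 377.2 N·m.
ω = 2π·3.81 = 23.94 rad/s, so P_max = T_max·ω = 9029 W.

9.03 kW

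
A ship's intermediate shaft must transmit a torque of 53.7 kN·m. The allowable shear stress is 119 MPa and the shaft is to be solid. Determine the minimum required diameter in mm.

For a solid shaft τ_max = 16T/(πd³), so d = (16T/(π τ_allow))^(1/3) = (16·53700/(π·1.19×10^8))^(1/3) = 0.1320 m.

132 mm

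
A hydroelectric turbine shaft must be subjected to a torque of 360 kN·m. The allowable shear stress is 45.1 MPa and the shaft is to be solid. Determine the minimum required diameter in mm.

For a solid shaft τ_max = 16T/(πd³), so d = (16T/(π τ_allow))^(1/3) = (16·360000/(π·4.51×10^7))^(1/3) = 0.3438 m.

344 mm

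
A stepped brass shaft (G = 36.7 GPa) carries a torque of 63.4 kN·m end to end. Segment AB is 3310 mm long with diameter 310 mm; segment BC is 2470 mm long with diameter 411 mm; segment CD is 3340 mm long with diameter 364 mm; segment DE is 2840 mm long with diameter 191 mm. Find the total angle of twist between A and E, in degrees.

2.79°

J_AB = π(0.310)⁴/32 = 9.07×10^-4 m⁴; J_BC = π(0.411)⁴/32 = 2.80×10^-3 m⁴; J_CD = π(0.364)⁴/32 = 1.72×10^-3 m⁴; J_DE = π(0.191)⁴/32 = 1.31×10^-4 m⁴.
θ = (T/G)·Σ L_i/J_i = (63400/36.7×10⁹)·(3.31/9.07×10^-4 + 2.47/2.80×10^-3 + 3.34/1.72×10^-3 + 2.84/1.31×10^-4) = 0.04873 rad.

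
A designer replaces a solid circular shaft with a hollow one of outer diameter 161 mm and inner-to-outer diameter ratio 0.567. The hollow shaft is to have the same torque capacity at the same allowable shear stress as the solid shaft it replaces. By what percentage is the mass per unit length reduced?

27.0 %

Equal τ_max and T ⇒ the solid shaft needs d_s³ = d_o³(1−k⁴), so d_s = 161·(1−0.567⁴)^(1/3) = 155.3 mm.
Area ratio A_h/A_s = d_o²(1−k²)/d_s² = (1−k²)/(1−k⁴)^(2/3) = 0.7297.
Mass saving = 1 − 0.7297 = 27.0 %.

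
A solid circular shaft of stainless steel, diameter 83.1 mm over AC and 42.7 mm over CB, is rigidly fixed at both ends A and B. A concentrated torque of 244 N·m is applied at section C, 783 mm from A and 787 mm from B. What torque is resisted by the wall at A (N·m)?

228 N·m

Compatibility: T_A·a/J_AC = T_B·b/J_CB with T_A + T_B = T₀.
J_AC = 4.68×10^-6 m⁴, J_CB = 3.26×10^-7 m⁴, so T_A = T₀·(J_AC/a)/((J_AC/a)+(J_CB/b)) = 228.2 N·m, T_B = 15.83 N·m.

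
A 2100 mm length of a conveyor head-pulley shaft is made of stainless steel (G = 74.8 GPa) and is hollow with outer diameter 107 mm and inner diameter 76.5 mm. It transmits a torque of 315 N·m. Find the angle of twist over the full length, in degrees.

J = π(d_o⁴ − d_i⁴)/32 = π(0.107⁴ − 0.0765⁴)/32 = 9.506×10^-6 m⁴.
θ = T·L/(G·J) = 315.0 × 2.10 / (74.8×10⁹ × 9.506×10^-6) = 9.303×10^-4 rad.

0.0533°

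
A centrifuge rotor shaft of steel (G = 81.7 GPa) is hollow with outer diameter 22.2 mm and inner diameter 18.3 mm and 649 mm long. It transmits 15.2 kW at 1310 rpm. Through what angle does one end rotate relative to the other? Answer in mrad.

68.6 mrad

ω = 2π·1310/60 = 137.2 rad/s, so T = P/ω = 15.2×10³ / 137.2 = 110.8 N·m.
J = π(d_o⁴ − d_i⁴)/32 = π(0.0222⁴ − 0.0183⁴)/32 = 1.284×10^-8 m⁴.
θ = T·L/(G·J) = 110.8 × 0.649 / (81.7×10⁹ × 1.284×10^-8) = 0.06857 rad.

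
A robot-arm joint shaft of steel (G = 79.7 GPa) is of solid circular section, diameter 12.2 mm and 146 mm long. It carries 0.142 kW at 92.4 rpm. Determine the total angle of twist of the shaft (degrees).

0.708°

ω = 2π·92.4/60 = 9.676 rad/s, so T = P/ω = 0.142×10³ / 9.676 = 14.68 N·m.
J = πd⁴/32 = π(0.0122)⁴/32 = 2.175×10^-9 m⁴.
θ = T·L/(G·J) = 14.68 × 0.146 / (79.7×10⁹ × 2.175×10^-9) = 0.01236 rad.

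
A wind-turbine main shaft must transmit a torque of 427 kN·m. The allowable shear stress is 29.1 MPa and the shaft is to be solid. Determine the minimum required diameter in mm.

421 mm

For a solid shaft τ_max = 16T/(πd³), so d = (16T/(π τ_allow))^(1/3) = (16·427000/(π·2.91×10^7))^(1/3) = 0.4212 m.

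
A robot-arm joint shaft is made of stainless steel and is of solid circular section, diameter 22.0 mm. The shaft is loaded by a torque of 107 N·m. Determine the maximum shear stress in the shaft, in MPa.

J = πd⁴/32 = π(0.0220)⁴/32 = 2.300×10^-8 m⁴.
τ_max = T·r/J = 107.0 × 0.0110 / 2.300×10^-8 = 5.118×10^7 Pa.

51.2 MPa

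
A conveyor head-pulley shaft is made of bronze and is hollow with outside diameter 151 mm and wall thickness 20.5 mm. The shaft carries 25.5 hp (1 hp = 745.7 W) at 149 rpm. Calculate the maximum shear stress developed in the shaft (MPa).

2.51 MPa

ω = 2π·149/60 = 15.60 rad/s, so T = P/ω = 25.5×745.7 / 15.60 = 1219 N·m.
J = π(d_o⁴ − d_i⁴)/32 = π(0.151⁴ − 0.110⁴)/32 = 3.667×10^-5 m⁴.
τ_max = T·r/J = 1219 × 0.0755 / 3.667×10^-5 = 2.509×10^6 Pa.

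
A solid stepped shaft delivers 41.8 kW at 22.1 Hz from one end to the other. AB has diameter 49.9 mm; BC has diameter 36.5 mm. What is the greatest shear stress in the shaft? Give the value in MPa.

31.5 MPa

ω = 2π·22.1 = 138.9 rad/s, so T = P/ω = 41.8×10³ / 138.9 = 301.0 N·m.
Under the same torque, τ_max = 16T/(πd³) is largest where d is smallest — segment BC (d = 36.5 mm).
τ_max = 16·301.0/(π·(0.0365)³) = 3.153×10^7 Pa.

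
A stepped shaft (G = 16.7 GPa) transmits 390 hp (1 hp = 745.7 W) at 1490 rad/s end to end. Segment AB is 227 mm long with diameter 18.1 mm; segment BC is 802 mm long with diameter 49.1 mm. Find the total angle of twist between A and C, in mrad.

268 mrad

ω = 1490 rad/s, so T = P/ω = 390×745.7 / 1490 = 195.2 N·m.
J_AB = π(0.0181)⁴/32 = 1.05×10^-8 m⁴; J_BC = π(0.0491)⁴/32 = 5.71×10^-7 m⁴.
θ = (T/G)·Σ L_i/J_i = (195.2/16.7×10⁹)·(0.227/1.05×10^-8 + 0.802/5.71×10^-7) = 0.2682 rad.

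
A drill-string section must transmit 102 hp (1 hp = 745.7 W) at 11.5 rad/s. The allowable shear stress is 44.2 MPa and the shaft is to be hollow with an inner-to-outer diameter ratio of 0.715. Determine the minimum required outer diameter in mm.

ω = 11.5 rad/s, so T = P/ω = 102×745.7 / 11.50 = 6614 N·m.
For a hollow shaft with d_i/d_o = 0.715: τ_max = 16T/(π d_o³ (1−k⁴)), so d_o = [16T/(π τ_allow (1−k⁴))]^(1/3) = [16·6614/(π·4.42×10^7·0.7386)]^(1/3) = 0.1010 m.

101 mm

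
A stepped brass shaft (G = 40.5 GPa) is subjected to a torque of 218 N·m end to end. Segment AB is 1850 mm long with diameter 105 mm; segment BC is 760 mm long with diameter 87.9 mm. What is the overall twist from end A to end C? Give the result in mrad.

1.53 mrad

J_AB = π(0.105)⁴/32 = 1.19×10^-5 m⁴; J_BC = π(0.0879)⁴/32 = 5.86×10^-6 m⁴.
θ = (T/G)·Σ L_i/J_i = (218.0/40.5×10⁹)·(1.85/1.19×10^-5 + 0.760/5.86×10^-6) = 1.532×10^-3 rad.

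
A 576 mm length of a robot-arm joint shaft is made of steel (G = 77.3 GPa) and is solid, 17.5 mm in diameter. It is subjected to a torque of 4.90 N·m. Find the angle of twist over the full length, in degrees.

0.227°

J = πd⁴/32 = π(0.0175)⁴/32 = 9.208×10^-9 m⁴.
θ = T·L/(G·J) = 4.900 × 0.576 / (77.3×10⁹ × 9.208×10^-9) = 3.965×10^-3 rad.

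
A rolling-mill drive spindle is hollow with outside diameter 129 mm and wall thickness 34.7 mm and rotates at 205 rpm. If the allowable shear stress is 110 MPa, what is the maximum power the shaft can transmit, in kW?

950 kW

J = π(d_o⁴ − d_i⁴)/32 = π(0.129⁴ − 0.0596⁴)/32 = 2.595×10^-5 m⁴.
T_max = τ_allow·J/r = 1.10×10^8 × 2.595×10^-5 / 0.0645 = 44250 N·m.
ω = 2π·205/60 = 21.47 rad/s, so P_max = T_max·ω = 9.500×10^5 W.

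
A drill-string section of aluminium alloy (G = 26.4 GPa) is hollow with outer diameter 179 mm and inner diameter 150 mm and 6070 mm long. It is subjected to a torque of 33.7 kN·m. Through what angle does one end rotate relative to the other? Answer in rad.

J = π(d_o⁴ − d_i⁴)/32 = π(0.179⁴ − 0.150⁴)/32 = 5.109×10^-5 m⁴.
θ = T·L/(G·J) = 33700 × 6.07 / (26.4×10⁹ × 5.109×10^-5) = 0.1517 rad.

0.152 rad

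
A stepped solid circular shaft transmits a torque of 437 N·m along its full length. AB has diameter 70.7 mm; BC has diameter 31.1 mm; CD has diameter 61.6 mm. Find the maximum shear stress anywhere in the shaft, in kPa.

Under the same torque, τ_max = 16T/(πd³) is largest where d is smallest — segment BC (d = 31.1 mm).
τ_max = 16·437.0/(π·(0.0311)³) = 7.399×10^7 Pa.

74000 kPa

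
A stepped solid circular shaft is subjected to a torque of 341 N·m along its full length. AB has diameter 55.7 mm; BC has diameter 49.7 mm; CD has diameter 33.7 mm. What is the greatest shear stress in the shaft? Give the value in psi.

Under the same torque, τ_max = 16T/(πd³) is largest where d is smallest — segment CD (d = 33.7 mm).
τ_max = 16·341.0/(π·(0.0337)³) = 4.538×10^7 Pa.

6580 psi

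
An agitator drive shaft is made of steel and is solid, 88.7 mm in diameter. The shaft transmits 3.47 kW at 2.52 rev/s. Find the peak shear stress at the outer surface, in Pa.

1.60e6 Pa

ω = 2π·2.52 = 15.83 rad/s, so T = P/ω = 3.47×10³ / 15.83 = 219.2 N·m.
J = πd⁴/32 = π(0.0887)⁴/32 = 6.077×10^-6 m⁴.
τ_max = T·r/J = 219.2 × 0.0444 / 6.077×10^-6 = 1.599×10^6 Pa.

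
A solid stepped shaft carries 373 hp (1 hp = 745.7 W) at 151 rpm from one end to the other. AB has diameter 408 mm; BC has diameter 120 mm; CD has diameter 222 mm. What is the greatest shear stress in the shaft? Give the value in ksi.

7.52 ksi

ω = 2π·151/60 = 15.81 rad/s, so T = P/ω = 373×745.7 / 15.81 = 17590 N·m.
Under the same torque, τ_max = 16T/(πd³) is largest where d is smallest — segment BC (d = 120 mm).
τ_max = 16·17590/(π·(0.120)³) = 5.184×10^7 Pa.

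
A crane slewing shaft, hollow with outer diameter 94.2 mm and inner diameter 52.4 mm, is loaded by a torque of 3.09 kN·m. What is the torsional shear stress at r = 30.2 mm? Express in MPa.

J = π(d_o⁴ − d_i⁴)/32 = π(0.0942⁴ − 0.0524⁴)/32 = 6.990×10^-6 m⁴.
Shear stress varies linearly with radius: τ = T·r/J = 3090 × 0.0302 / 6.990×10^-6 = 1.335×10^7 Pa.

13.3 MPa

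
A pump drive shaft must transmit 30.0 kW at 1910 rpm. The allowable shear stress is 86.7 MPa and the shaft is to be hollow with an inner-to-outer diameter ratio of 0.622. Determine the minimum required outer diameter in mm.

21.8 mm

ω = 2π·1910/60 = 200.0 rad/s, so T = P/ω = 30.0×10³ / 200.0 = 150.0 N·m.
For a hollow shaft with d_i/d_o = 0.622: τ_max = 16T/(π d_o³ (1−k⁴)), so d_o = [16T/(π τ_allow (1−k⁴))]^(1/3) = [16·150.0/(π·8.67×10^7·0.8503)]^(1/3) = 0.02180 m.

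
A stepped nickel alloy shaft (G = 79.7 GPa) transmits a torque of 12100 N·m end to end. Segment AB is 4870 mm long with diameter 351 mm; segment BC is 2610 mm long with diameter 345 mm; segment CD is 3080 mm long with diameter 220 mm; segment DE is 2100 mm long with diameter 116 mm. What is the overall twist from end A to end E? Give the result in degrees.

J_AB = π(0.351)⁴/32 = 1.49×10^-3 m⁴; J_BC = π(0.345)⁴/32 = 1.39×10^-3 m⁴; J_CD = π(0.220)⁴/32 = 2.30×10^-4 m⁴; J_DE = π(0.116)⁴/32 = 1.78×10^-5 m⁴.
θ = (T/G)·Σ L_i/J_i = (12100/79.7×10⁹)·(4.87/1.49×10^-3 + 2.61/1.39×10^-3 + 3.08/2.30×10^-4 + 2.10/1.78×10^-5) = 0.02075 rad.

1.19°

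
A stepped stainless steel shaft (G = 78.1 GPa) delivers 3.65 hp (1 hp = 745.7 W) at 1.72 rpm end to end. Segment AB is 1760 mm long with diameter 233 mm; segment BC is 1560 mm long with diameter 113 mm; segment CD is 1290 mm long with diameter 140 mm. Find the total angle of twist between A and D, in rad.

0.0267 rad

ω = 2π·1.72/60 = 0.1801 rad/s, so T = P/ω = 3.65×745.7 / 0.1801 = 15110 N·m.
J_AB = π(0.233)⁴/32 = 2.89×10^-4 m⁴; J_BC = π(0.113)⁴/32 = 1.60×10^-5 m⁴; J_CD = π(0.140)⁴/32 = 3.77×10^-5 m⁴.
θ = (T/G)·Σ L_i/J_i = (15110/78.1×10⁹)·(1.76/2.89×10^-4 + 1.56/1.60×10^-5 + 1.29/3.77×10^-5) = 0.02665 rad.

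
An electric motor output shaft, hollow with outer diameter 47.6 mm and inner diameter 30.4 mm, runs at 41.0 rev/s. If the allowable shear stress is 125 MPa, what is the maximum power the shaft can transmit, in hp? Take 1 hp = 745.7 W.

J = π(d_o⁴ − d_i⁴)/32 = π(0.0476⁴ − 0.0304⁴)/32 = 4.201×10^-7 m⁴.
T_max = τ_allow·J/r = 1.25×10^8 × 4.201×10^-7 / 0.0238 = 2207 N·m.
ω = 2π·41.0 = 257.6 rad/s, so P_max = T_max·ω = 5.685×10^5 W.

762 hp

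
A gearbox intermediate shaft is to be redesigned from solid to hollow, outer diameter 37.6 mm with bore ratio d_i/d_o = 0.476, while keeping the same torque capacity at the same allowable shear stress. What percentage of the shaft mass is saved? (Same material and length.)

19.9 %

Equal τ_max and T ⇒ the solid shaft needs d_s³ = d_o³(1−k⁴), so d_s = 37.6·(1−0.476⁴)^(1/3) = 36.95 mm.
Area ratio A_h/A_s = d_o²(1−k²)/d_s² = (1−k²)/(1−k⁴)^(2/3) = 0.8011.
Mass saving = 1 − 0.8011 = 19.9 %.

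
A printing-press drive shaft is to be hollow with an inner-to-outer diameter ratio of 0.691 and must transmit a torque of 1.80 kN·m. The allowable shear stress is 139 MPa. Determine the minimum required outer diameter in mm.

44.0 mm

For a hollow shaft with d_i/d_o = 0.691: τ_max = 16T/(π d_o³ (1−k⁴)), so d_o = [16T/(π τ_allow (1−k⁴))]^(1/3) = [16·1800/(π·1.39×10^8·0.7720)]^(1/3) = 0.04404 m.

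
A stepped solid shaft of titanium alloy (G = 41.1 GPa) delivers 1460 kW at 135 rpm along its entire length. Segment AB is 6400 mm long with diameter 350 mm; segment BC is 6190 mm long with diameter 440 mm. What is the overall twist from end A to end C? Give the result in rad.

ω = 2π·135/60 = 14.14 rad/s, so T = P/ω = 1460×10³ / 14.14 = 103300 N·m.
J_AB = π(0.350)⁴/32 = 1.47×10^-3 m⁴; J_BC = π(0.440)⁴/32 = 3.68×10^-3 m⁴.
θ = (T/G)·Σ L_i/J_i = (103300/41.1×10⁹)·(6.40/1.47×10^-3 + 6.19/3.68×10^-3) = 0.01514 rad.

0.0151 rad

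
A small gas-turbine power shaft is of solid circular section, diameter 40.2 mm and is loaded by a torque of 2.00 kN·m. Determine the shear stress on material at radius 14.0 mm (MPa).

J = πd⁴/32 = π(0.0402)⁴/32 = 2.564×10^-7 m⁴.
Shear stress varies linearly with radius: τ = T·r/J = 2000 × 0.0140 / 2.564×10^-7 = 1.092×10^8 Pa.

109 MPa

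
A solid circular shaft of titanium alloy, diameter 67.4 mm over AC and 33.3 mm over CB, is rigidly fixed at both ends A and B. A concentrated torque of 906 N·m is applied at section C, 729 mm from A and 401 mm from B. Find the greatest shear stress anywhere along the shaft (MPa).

13.6 MPa

Compatibility: T_A·a/J_AC = T_B·b/J_CB with T_A + T_B = T₀.
J_AC = 2.03×10^-6 m⁴, J_CB = 1.21×10^-7 m⁴, so T_A = T₀·(J_AC/a)/((J_AC/a)+(J_CB/b)) = 817.5 N·m, T_B = 88.55 N·m.
τ in each portion: τ_AC = 1.36×10^7 Pa, τ_CB = 1.22×10^7 Pa; maximum is in AC.
τ_max = T_AC·r/J = 817.5·0.0337/2.03×10^-6 = 1.360×10^7 Pa.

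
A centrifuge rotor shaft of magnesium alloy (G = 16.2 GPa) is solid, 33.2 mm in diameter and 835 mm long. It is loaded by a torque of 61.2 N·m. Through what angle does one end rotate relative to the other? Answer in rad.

0.0264 rad

J = πd⁴/32 = π(0.0332)⁴/32 = 1.193×10^-7 m⁴.
θ = T·L/(G·J) = 61.20 × 0.835 / (16.2×10⁹ × 1.193×10^-7) = 0.02645 rad.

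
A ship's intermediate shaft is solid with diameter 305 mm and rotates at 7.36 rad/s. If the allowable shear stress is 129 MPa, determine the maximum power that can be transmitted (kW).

J = πd⁴/32 = π(0.305)⁴/32 = 8.496×10^-4 m⁴.
T_max = τ_allow·J/r = 1.29×10^8 × 8.496×10^-4 / 0.152 = 718700 N·m.
ω = 7.36 rad/s, so P_max = T_max·ω = 5.289×10^6 W.

5290 kW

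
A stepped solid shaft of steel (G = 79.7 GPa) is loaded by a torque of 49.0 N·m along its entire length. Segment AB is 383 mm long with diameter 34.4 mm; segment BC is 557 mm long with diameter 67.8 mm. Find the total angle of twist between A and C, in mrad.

1.88 mrad

J_AB = π(0.0344)⁴/32 = 1.37×10^-7 m⁴; J_BC = π(0.0678)⁴/32 = 2.07×10^-6 m⁴.
θ = (T/G)·Σ L_i/J_i = (49.00/79.7×10⁹)·(0.383/1.37×10^-7 + 0.557/2.07×10^-6) = 1.878×10^-3 rad.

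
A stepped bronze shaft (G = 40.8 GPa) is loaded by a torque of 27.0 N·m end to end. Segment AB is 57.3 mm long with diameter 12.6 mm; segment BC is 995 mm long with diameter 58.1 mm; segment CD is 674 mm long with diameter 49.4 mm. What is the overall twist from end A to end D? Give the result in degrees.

0.955°

J_AB = π(0.0126)⁴/32 = 2.47×10^-9 m⁴; J_BC = π(0.0581)⁴/32 = 1.12×10^-6 m⁴; J_CD = π(0.0494)⁴/32 = 5.85×10^-7 m⁴.
θ = (T/G)·Σ L_i/J_i = (27.00/40.8×10⁹)·(0.0573/2.47×10^-9 + 0.995/1.12×10^-6 + 0.674/5.85×10^-7) = 0.01668 rad.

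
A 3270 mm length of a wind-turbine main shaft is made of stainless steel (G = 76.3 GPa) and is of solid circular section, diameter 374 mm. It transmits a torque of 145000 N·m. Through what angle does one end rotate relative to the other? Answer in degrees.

0.185°

J = πd⁴/32 = π(0.374)⁴/32 = 1.921×10^-3 m⁴.
θ = T·L/(G·J) = 145000 × 3.27 / (76.3×10⁹ × 1.921×10^-3) = 3.235×10^-3 rad.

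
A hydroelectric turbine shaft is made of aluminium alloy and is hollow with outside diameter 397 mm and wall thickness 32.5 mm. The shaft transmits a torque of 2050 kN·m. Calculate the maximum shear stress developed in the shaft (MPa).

327 MPa

J = π(d_o⁴ − d_i⁴)/32 = π(0.397⁴ − 0.332⁴)/32 = 1.246×10^-3 m⁴.
τ_max = T·r/J = 2.050e6 × 0.199 / 1.246×10^-3 = 3.266×10^8 Pa.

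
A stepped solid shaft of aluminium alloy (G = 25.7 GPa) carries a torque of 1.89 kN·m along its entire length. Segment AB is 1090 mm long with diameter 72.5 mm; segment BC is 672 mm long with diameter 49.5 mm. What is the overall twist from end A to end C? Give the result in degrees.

6.50°

J_AB = π(0.0725)⁴/32 = 2.71×10^-6 m⁴; J_BC = π(0.0495)⁴/32 = 5.89×10^-7 m⁴.
θ = (T/G)·Σ L_i/J_i = (1890/25.7×10⁹)·(1.09/2.71×10^-6 + 0.672/5.89×10^-7) = 0.1134 rad.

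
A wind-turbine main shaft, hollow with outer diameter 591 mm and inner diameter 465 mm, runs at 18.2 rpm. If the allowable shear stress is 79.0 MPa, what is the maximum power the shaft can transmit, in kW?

3760 kW

J = π(d_o⁴ − d_i⁴)/32 = π(0.591⁴ − 0.465⁴)/32 = 7.387×10^-3 m⁴.
T_max = τ_allow·J/r = 7.90×10^7 × 7.387×10^-3 / 0.295 = 1.975e6 N·m.
ω = 2π·18.2/60 = 1.906 rad/s, so P_max = T_max·ω = 3.764×10^6 W.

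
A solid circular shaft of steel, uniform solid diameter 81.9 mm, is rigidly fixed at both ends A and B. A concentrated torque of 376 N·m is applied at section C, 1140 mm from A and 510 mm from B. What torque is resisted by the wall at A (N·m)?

With uniform GJ and both ends fixed, compatibility θ_AC = θ_CB gives T_A·a = T_B·b, together with T_A + T_B = T₀.
T_A = T₀·b/(a+b) = 376.0·510/1650 = 116.2 N·m; T_B = 259.8 N·m.

116 N·m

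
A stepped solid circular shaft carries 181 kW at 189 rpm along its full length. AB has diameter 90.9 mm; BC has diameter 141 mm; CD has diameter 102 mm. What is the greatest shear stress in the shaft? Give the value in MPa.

62.0 MPa

ω = 2π·189/60 = 19.79 rad/s, so T = P/ω = 181×10³ / 19.79 = 9145 N·m.
Under the same torque, τ_max = 16T/(πd³) is largest where d is smallest — segment AB (d = 90.9 mm).
τ_max = 16·9145/(π·(0.0909)³) = 6.201×10^7 Pa.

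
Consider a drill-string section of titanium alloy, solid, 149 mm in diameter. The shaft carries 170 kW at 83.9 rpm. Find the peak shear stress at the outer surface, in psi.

4320 psi

ω = 2π·83.9/60 = 8.786 rad/s, so T = P/ω = 170×10³ / 8.786 = 19350 N·m.
J = πd⁴/32 = π(0.149)⁴/32 = 4.839×10^-5 m⁴.
τ_max = T·r/J = 19350 × 0.0745 / 4.839×10^-5 = 2.979×10^7 Pa.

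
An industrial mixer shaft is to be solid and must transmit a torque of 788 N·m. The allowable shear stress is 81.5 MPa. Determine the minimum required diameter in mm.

For a solid shaft τ_max = 16T/(πd³), so d = (16T/(π τ_allow))^(1/3) = (16·788.0/(π·8.15×10^7))^(1/3) = 0.03665 m.

36.7 mm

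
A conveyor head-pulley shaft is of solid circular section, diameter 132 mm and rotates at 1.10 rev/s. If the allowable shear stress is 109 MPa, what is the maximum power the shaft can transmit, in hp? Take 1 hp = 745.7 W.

J = πd⁴/32 = π(0.132)⁴/32 = 2.981×10^-5 m⁴.
T_max = τ_allow·J/r = 1.09×10^8 × 2.981×10^-5 / 0.0660 = 49220 N·m.
ω = 2π·1.10 = 6.912 rad/s, so P_max = T_max·ω = 3.402×10^5 W.

456 hp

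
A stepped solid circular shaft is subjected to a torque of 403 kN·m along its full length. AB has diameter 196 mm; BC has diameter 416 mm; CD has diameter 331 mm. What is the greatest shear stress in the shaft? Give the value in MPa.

273 MPa

Under the same torque, τ_max = 16T/(πd³) is largest where d is smallest — segment AB (d = 196 mm).
τ_max = 16·403000/(π·(0.196)³) = 2.726×10^8 Pa.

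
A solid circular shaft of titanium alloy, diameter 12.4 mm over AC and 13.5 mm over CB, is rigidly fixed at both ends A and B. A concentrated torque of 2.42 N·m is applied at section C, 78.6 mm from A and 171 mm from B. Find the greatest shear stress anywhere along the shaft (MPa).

3.93 MPa

Compatibility: T_A·a/J_AC = T_B·b/J_CB with T_A + T_B = T₀.
J_AC = 2.32×10^-9 m⁴, J_CB = 3.26×10^-9 m⁴, so T_A = T₀·(J_AC/a)/((J_AC/a)+(J_CB/b)) = 1.470 N·m, T_B = 0.9496 N·m.
τ in each portion: τ_AC = 3.93×10^6 Pa, τ_CB = 1.97×10^6 Pa; maximum is in AC.
τ_max = T_AC·r/J = 1.470·0.00620/2.32×10^-9 = 3.928×10^6 Pa.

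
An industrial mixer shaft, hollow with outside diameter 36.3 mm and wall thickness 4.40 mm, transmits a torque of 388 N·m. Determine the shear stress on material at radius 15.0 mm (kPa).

50900 kPa

J = π(d_o⁴ − d_i⁴)/32 = π(0.0363⁴ − 0.0275⁴)/32 = 1.143×10^-7 m⁴.
Shear stress varies linearly with radius: τ = T·r/J = 388.0 × 0.0150 / 1.143×10^-7 = 5.091×10^7 Pa.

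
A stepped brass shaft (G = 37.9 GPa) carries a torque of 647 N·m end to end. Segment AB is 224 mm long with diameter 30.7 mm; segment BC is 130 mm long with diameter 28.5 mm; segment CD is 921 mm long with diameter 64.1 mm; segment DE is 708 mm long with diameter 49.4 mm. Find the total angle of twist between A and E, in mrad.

J_AB = π(0.0307)⁴/32 = 8.72×10^-8 m⁴; J_BC = π(0.0285)⁴/32 = 6.48×10^-8 m⁴; J_CD = π(0.0641)⁴/32 = 1.66×10^-6 m⁴; J_DE = π(0.0494)⁴/32 = 5.85×10^-7 m⁴.
θ = (T/G)·Σ L_i/J_i = (647.0/37.9×10⁹)·(0.224/8.72×10^-8 + 0.130/6.48×10^-8 + 0.921/1.66×10^-6 + 0.708/5.85×10^-7) = 0.1083 rad.

108 mrad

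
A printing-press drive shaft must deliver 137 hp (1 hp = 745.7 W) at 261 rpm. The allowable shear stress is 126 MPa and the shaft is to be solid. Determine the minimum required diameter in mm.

53.3 mm

ω = 2π·261/60 = 27.33 rad/s, so T = P/ω = 137×745.7 / 27.33 = 3738 N·m.
For a solid shaft τ_max = 16T/(πd³), so d = (16T/(π τ_allow))^(1/3) = (16·3738/(π·1.26×10^8))^(1/3) = 0.05326 m.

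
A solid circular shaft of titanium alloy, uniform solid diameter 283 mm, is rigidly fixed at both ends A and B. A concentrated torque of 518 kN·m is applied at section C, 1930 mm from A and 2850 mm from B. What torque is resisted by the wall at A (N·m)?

309000 N·m

With uniform GJ and both ends fixed, compatibility θ_AC = θ_CB gives T_A·a = T_B·b, together with T_A + T_B = T₀.
T_A = T₀·b/(a+b) = 518000·2850/4780 = 308800 N·m; T_B = 209200 N·m.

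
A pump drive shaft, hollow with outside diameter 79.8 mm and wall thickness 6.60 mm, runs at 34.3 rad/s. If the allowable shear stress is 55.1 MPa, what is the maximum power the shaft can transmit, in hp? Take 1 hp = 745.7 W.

130 hp

J = π(d_o⁴ − d_i⁴)/32 = π(0.0798⁴ − 0.0666⁴)/32 = 2.050×10^-6 m⁴.
T_max = τ_allow·J/r = 5.51×10^7 × 2.050×10^-6 / 0.0399 = 2830 N·m.
ω = 34.3 rad/s, so P_max = T_max·ω = 9.709×10^4 W.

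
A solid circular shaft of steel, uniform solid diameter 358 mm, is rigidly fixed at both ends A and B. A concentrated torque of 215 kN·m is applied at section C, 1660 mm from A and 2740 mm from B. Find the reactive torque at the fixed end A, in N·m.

134000 N·m

With uniform GJ and both ends fixed, compatibility θ_AC = θ_CB gives T_A·a = T_B·b, together with T_A + T_B = T₀.
T_A = T₀·b/(a+b) = 215000·2740/4400 = 133900 N·m; T_B = 81110 N·m.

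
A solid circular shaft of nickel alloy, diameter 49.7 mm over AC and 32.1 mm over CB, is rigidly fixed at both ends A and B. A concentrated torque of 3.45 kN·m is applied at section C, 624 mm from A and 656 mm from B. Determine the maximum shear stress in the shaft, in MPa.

123 MPa

Compatibility: T_A·a/J_AC = T_B·b/J_CB with T_A + T_B = T₀.
J_AC = 5.99×10^-7 m⁴, J_CB = 1.04×10^-7 m⁴, so T_A = T₀·(J_AC/a)/((J_AC/a)+(J_CB/b)) = 2960 N·m, T_B = 490.0 N·m.
τ in each portion: τ_AC = 1.23×10^8 Pa, τ_CB = 7.54×10^7 Pa; maximum is in AC.
τ_max = T_AC·r/J = 2960·0.0249/5.99×10^-7 = 1.228×10^8 Pa.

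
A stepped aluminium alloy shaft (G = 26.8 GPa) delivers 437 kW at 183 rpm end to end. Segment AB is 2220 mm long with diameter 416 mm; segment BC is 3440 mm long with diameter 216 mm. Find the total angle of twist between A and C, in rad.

ω = 2π·183/60 = 19.16 rad/s, so T = P/ω = 437×10³ / 19.16 = 22800 N·m.
J_AB = π(0.416)⁴/32 = 2.94×10^-3 m⁴; J_BC = π(0.216)⁴/32 = 2.14×10^-4 m⁴.
θ = (T/G)·Σ L_i/J_i = (22800/26.8×10⁹)·(2.22/2.94×10^-3 + 3.44/2.14×10^-4) = 0.01434 rad.

0.0143 rad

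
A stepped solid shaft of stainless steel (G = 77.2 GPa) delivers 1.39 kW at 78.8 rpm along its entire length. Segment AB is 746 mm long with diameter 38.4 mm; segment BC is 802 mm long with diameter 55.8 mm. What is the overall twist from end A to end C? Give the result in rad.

0.00946 rad

ω = 2π·78.8/60 = 8.252 rad/s, so T = P/ω = 1.39×10³ / 8.252 = 168.4 N·m.
J_AB = π(0.0384)⁴/32 = 2.13×10^-7 m⁴; J_BC = π(0.0558)⁴/32 = 9.52×10^-7 m⁴.
θ = (T/G)·Σ L_i/J_i = (168.4/77.2×10⁹)·(0.746/2.13×10^-7 + 0.802/9.52×10^-7) = 9.464×10^-3 rad.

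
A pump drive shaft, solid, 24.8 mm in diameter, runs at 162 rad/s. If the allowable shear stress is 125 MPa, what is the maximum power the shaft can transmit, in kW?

60.6 kW

J = πd⁴/32 = π(0.0248)⁴/32 = 3.714×10^-8 m⁴.
T_max = τ_allow·J/r = 1.25×10^8 × 3.714×10^-8 / 0.0124 = 374.4 N·m.
ω = 162 rad/s, so P_max = T_max·ω = 6.065×10^4 W.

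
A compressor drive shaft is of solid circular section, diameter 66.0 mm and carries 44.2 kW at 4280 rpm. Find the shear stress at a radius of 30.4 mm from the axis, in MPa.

1.61 MPa

ω = 2π·4280/60 = 448.2 rad/s, so T = P/ω = 44.2×10³ / 448.2 = 98.62 N·m.
J = πd⁴/32 = π(0.0660)⁴/32 = 1.863×10^-6 m⁴.
Shear stress varies linearly with radius: τ = T·r/J = 98.62 × 0.0304 / 1.863×10^-6 = 1.609×10^6 Pa.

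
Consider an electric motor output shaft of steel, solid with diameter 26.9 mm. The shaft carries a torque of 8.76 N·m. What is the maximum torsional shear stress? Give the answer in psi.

332 psi

J = πd⁴/32 = π(0.0269)⁴/32 = 5.141×10^-8 m⁴.
τ_max = T·r/J = 8.760 × 0.0135 / 5.141×10^-8 = 2.292×10^6 Pa.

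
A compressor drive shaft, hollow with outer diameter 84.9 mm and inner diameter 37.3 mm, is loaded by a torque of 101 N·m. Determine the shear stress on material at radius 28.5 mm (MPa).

0.586 MPa

J = π(d_o⁴ − d_i⁴)/32 = π(0.0849⁴ − 0.0373⁴)/32 = 4.911×10^-6 m⁴.
Shear stress varies linearly with radius: τ = T·r/J = 101.0 × 0.0285 / 4.911×10^-6 = 5.862×10^5 Pa.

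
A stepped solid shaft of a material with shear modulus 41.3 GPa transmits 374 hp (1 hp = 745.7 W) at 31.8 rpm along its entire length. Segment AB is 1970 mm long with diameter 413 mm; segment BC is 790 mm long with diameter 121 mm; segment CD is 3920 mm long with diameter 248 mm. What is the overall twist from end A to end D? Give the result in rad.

0.0989 rad

ω = 2π·31.8/60 = 3.330 rad/s, so T = P/ω = 374×745.7 / 3.330 = 83750 N·m.
J_AB = π(0.413)⁴/32 = 2.86×10^-3 m⁴; J_BC = π(0.121)⁴/32 = 2.10×10^-5 m⁴; J_CD = π(0.248)⁴/32 = 3.71×10^-4 m⁴.
θ = (T/G)·Σ L_i/J_i = (83750/41.3×10⁹)·(1.97/2.86×10^-3 + 0.790/2.10×10^-5 + 3.92/3.71×10^-4) = 0.09893 rad.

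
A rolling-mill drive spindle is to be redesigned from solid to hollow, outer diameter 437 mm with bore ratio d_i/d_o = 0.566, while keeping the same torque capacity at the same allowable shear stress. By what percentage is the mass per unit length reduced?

26.9 %

Equal τ_max and T ⇒ the solid shaft needs d_s³ = d_o³(1−k⁴), so d_s = 437·(1−0.566⁴)^(1/3) = 421.5 mm.
Area ratio A_h/A_s = d_o²(1−k²)/d_s² = (1−k²)/(1−k⁴)^(2/3) = 0.7305.
Mass saving = 1 − 0.7305 = 26.9 %.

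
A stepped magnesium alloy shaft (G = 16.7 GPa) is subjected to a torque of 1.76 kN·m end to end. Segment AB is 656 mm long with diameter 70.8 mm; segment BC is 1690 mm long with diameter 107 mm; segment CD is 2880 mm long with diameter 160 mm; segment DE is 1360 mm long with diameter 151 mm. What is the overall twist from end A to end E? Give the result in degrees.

J_AB = π(0.0708)⁴/32 = 2.47×10^-6 m⁴; J_BC = π(0.107)⁴/32 = 1.29×10^-5 m⁴; J_CD = π(0.160)⁴/32 = 6.43×10^-5 m⁴; J_DE = π(0.151)⁴/32 = 5.10×10^-5 m⁴.
θ = (T/G)·Σ L_i/J_i = (1760/16.7×10⁹)·(0.656/2.47×10^-6 + 1.69/1.29×10^-5 + 2.88/6.43×10^-5 + 1.36/5.10×10^-5) = 0.04939 rad.

2.83°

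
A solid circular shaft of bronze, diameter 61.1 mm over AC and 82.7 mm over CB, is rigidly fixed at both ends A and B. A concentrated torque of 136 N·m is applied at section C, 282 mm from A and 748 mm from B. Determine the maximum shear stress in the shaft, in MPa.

1.34 MPa

Compatibility: T_A·a/J_AC = T_B·b/J_CB with T_A + T_B = T₀.
J_AC = 1.37×10^-6 m⁴, J_CB = 4.59×10^-6 m⁴, so T_A = T₀·(J_AC/a)/((J_AC/a)+(J_CB/b)) = 60.04 N·m, T_B = 75.96 N·m.
τ in each portion: τ_AC = 1.34×10^6 Pa, τ_CB = 6.84×10^5 Pa; maximum is in AC.
τ_max = T_AC·r/J = 60.04·0.0306/1.37×10^-6 = 1.340×10^6 Pa.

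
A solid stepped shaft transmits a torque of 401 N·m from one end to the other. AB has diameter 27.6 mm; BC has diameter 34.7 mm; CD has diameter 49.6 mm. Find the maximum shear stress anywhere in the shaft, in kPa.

97100 kPa

Under the same torque, τ_max = 16T/(πd³) is largest where d is smallest — segment AB (d = 27.6 mm).
τ_max = 16·401.0/(π·(0.0276)³) = 9.714×10^7 Pa.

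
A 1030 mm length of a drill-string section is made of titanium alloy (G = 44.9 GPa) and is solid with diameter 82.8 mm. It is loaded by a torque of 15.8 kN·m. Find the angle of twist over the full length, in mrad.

J = πd⁴/32 = π(0.0828)⁴/32 = 4.614×10^-6 m⁴.
θ = T·L/(G·J) = 15800 × 1.03 / (44.9×10⁹ × 4.614×10^-6) = 0.07855 rad.

78.5 mrad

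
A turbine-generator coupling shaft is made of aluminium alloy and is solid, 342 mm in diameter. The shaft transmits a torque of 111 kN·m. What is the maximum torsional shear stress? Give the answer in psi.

J = πd⁴/32 = π(0.342)⁴/32 = 1.343×10^-3 m⁴.
τ_max = T·r/J = 111000 × 0.171 / 1.343×10^-3 = 1.413×10^7 Pa.

2050 psi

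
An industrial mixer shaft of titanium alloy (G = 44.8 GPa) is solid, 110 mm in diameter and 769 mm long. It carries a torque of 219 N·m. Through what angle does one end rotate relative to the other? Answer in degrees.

J = πd⁴/32 = π(0.110)⁴/32 = 1.437×10^-5 m⁴.
θ = T·L/(G·J) = 219.0 × 0.769 / (44.8×10⁹ × 1.437×10^-5) = 2.615×10^-4 rad.

0.0150°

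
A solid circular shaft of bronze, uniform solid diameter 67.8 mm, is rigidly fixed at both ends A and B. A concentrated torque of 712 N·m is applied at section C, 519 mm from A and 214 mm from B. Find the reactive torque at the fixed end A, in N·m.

208 N·m

With uniform GJ and both ends fixed, compatibility θ_AC = θ_CB gives T_A·a = T_B·b, together with T_A + T_B = T₀.
T_A = T₀·b/(a+b) = 712.0·214/733.0 = 207.9 N·m; T_B = 504.1 N·m.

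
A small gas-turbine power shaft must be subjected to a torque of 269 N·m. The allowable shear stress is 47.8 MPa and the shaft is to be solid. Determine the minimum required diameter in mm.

30.6 mm

For a solid shaft τ_max = 16T/(πd³), so d = (16T/(π τ_allow))^(1/3) = (16·269.0/(π·4.78×10^7))^(1/3) = 0.03060 m.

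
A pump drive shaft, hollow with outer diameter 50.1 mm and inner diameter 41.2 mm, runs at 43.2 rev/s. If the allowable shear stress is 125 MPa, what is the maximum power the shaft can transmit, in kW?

J = π(d_o⁴ − d_i⁴)/32 = π(0.0501⁴ − 0.0412⁴)/32 = 3.356×10^-7 m⁴.
T_max = τ_allow·J/r = 1.25×10^8 × 3.356×10^-7 / 0.0250 = 1675 N·m.
ω = 2π·43.2 = 271.4 rad/s, so P_max = T_max·ω = 4.546×10^5 W.

455 kW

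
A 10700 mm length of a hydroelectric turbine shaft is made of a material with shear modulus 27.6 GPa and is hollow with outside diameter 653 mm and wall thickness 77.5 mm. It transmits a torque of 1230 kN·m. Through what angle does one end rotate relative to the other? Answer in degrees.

2.31°

J = π(d_o⁴ − d_i⁴)/32 = π(0.653⁴ − 0.498⁴)/32 = 0.01181 m⁴.
θ = T·L/(G·J) = 1.230e6 × 10.7 / (27.6×10⁹ × 0.01181) = 0.04037 rad.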